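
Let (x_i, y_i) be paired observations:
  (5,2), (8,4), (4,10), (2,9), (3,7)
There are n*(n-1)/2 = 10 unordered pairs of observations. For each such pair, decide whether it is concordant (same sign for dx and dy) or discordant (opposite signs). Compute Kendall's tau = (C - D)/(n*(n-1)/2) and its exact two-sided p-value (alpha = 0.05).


Step 1: Enumerate the 10 unordered pairs (i,j) with i<j and classify each by sign(x_j-x_i) * sign(y_j-y_i).
  (1,2):dx=+3,dy=+2->C; (1,3):dx=-1,dy=+8->D; (1,4):dx=-3,dy=+7->D; (1,5):dx=-2,dy=+5->D
  (2,3):dx=-4,dy=+6->D; (2,4):dx=-6,dy=+5->D; (2,5):dx=-5,dy=+3->D; (3,4):dx=-2,dy=-1->C
  (3,5):dx=-1,dy=-3->C; (4,5):dx=+1,dy=-2->D
Step 2: C = 3, D = 7, total pairs = 10.
Step 3: tau = (C - D)/(n(n-1)/2) = (3 - 7)/10 = -0.400000.
Step 4: Exact two-sided p-value (enumerate n! = 120 permutations of y under H0): p = 0.483333.
Step 5: alpha = 0.05. fail to reject H0.

tau_b = -0.4000 (C=3, D=7), p = 0.483333, fail to reject H0.


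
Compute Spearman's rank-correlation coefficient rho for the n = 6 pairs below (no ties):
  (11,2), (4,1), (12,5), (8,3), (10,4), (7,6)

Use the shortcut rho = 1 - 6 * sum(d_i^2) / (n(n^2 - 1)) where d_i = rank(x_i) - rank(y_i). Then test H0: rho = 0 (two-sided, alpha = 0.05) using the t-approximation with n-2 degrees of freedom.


Step 1: Rank x and y separately (midranks; no ties here).
rank(x): 11->5, 4->1, 12->6, 8->3, 10->4, 7->2
rank(y): 2->2, 1->1, 5->5, 3->3, 4->4, 6->6
Step 2: d_i = R_x(i) - R_y(i); compute d_i^2.
  (5-2)^2=9, (1-1)^2=0, (6-5)^2=1, (3-3)^2=0, (4-4)^2=0, (2-6)^2=16
sum(d^2) = 26.
Step 3: rho = 1 - 6*26 / (6*(6^2 - 1)) = 1 - 156/210 = 0.257143.
Step 4: Under H0, t = rho * sqrt((n-2)/(1-rho^2)) = 0.5322 ~ t(4).
Step 5: Two-sided p-value from the t-distribution with 4 df = 0.622787.
Step 6: alpha = 0.05. fail to reject H0.

rho = 0.2571, p = 0.622787, fail to reject H0 at alpha = 0.05.


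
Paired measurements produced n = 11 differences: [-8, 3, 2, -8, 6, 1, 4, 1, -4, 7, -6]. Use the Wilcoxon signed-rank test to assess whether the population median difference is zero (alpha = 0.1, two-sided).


Step 1: Drop any zero differences (none here) and take |d_i|.
|d| = [8, 3, 2, 8, 6, 1, 4, 1, 4, 7, 6]
Step 2: Midrank |d_i| (ties get averaged ranks).
ranks: |8|->10.5, |3|->4, |2|->3, |8|->10.5, |6|->7.5, |1|->1.5, |4|->5.5, |1|->1.5, |4|->5.5, |7|->9, |6|->7.5
Step 3: Attach original signs; sum ranks with positive sign and with negative sign.
W+ = 4 + 3 + 7.5 + 1.5 + 5.5 + 1.5 + 9 = 32
W- = 10.5 + 10.5 + 5.5 + 7.5 = 34
(Check: W+ + W- = 66 should equal n(n+1)/2 = 66.)
Step 4: Test statistic W = min(W+, W-) = 32.
Step 5: Ties in |d|, so use the tie-corrected normal approximation.
        E[W] = n(n+1)/4 = 11*12/4 = 33.
        Tie groups: |d|=1 (t=2), |d|=4 (t=2), |d|=6 (t=2), |d|=8 (t=2); sum(t^3 - t) = 24.
        Var[W] = n(n+1)(2n+1)/24 - sum(t^3-t)/48 = 3036/24 - 24/48 = 126.
        z = (W - E[W]) / sqrt(Var[W]) = (32 - 33) / 11.2250 = -0.0891.
        Two-sided p = 2*Phi(z) = 0.929013.
Step 6: alpha = 0.1. fail to reject H0.

W+ = 32, W- = 34, W = min = 32, p = 0.929013, fail to reject H0.


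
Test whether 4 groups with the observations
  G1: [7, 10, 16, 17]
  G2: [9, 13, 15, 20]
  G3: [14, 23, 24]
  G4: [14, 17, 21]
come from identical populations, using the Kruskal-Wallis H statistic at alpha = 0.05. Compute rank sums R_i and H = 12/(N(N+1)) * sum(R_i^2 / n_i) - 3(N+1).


Step 1: Combine all N = 14 observations and assign midranks.
sorted (value, group, rank): (7,G1,1), (9,G2,2), (10,G1,3), (13,G2,4), (14,G3,5.5), (14,G4,5.5), (15,G2,7), (16,G1,8), (17,G1,9.5), (17,G4,9.5), (20,G2,11), (21,G4,12), (23,G3,13), (24,G3,14)
Step 2: Sum ranks within each group.
R_1 = 21.5 (n_1 = 4)
R_2 = 24 (n_2 = 4)
R_3 = 32.5 (n_3 = 3)
R_4 = 27 (n_4 = 3)
Step 3: H = 12/(N(N+1)) * sum(R_i^2/n_i) - 3(N+1)
     = 12/(14*15) * (21.5^2/4 + 24^2/4 + 32.5^2/3 + 27^2/3) - 3*15
     = 0.057143 * 854.646 - 45
     = 3.836905.
Step 4: Ties present; correction factor C = 1 - 12/(14^3 - 14) = 0.995604. Corrected H = 3.836905 / 0.995604 = 3.853845.
Step 5: Under H0, H ~ chi^2(3); p-value = 0.277685.
Step 6: alpha = 0.05. fail to reject H0.

H = 3.8538, df = 3, p = 0.277685, fail to reject H0.


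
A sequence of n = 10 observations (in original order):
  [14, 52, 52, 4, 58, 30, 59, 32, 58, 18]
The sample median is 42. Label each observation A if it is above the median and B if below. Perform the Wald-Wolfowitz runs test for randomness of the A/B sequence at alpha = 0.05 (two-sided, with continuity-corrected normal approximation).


Step 1: Compute median = 42; label A = above, B = below.
Labels in order: BAABABABAB  (n_A = 5, n_B = 5)
Step 2: Count runs R = 9.
Step 3: Under H0 (random ordering), E[R] = 2*n_A*n_B/(n_A+n_B) + 1 = 2*5*5/10 + 1 = 6.0000.
        Var[R] = 2*n_A*n_B*(2*n_A*n_B - n_A - n_B) / ((n_A+n_B)^2 * (n_A+n_B-1)) = 2000/900 = 2.2222.
        SD[R] = 1.4907.
Step 4: Continuity-corrected z = (R - 0.5 - E[R]) / SD[R] = (9 - 0.5 - 6.0000) / 1.4907 = 1.6771.
Step 5: Two-sided p-value via normal approximation = 2*(1 - Phi(|z|)) = 0.093533.
Step 6: alpha = 0.05. fail to reject H0.

R = 9, z = 1.6771, p = 0.093533, fail to reject H0.


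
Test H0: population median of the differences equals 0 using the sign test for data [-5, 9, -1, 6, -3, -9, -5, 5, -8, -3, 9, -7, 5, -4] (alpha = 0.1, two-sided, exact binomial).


Step 1: Discard zero differences. Original n = 14; n_eff = number of nonzero differences = 14.
Nonzero differences (with sign): -5, +9, -1, +6, -3, -9, -5, +5, -8, -3, +9, -7, +5, -4
Step 2: Count signs: positive = 5, negative = 9.
Step 3: Under H0: P(positive) = 0.5, so the number of positives S ~ Bin(14, 0.5).
Step 4: Two-sided exact p-value = sum of Bin(14,0.5) probabilities at or below the observed probability = 0.423950.
Step 5: alpha = 0.1. fail to reject H0.

n_eff = 14, pos = 5, neg = 9, p = 0.423950, fail to reject H0.


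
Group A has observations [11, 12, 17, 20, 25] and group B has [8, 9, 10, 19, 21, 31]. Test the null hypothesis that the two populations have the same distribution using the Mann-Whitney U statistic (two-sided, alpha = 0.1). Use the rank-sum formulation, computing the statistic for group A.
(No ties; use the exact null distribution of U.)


Step 1: Combine and sort all 11 observations; assign midranks.
sorted (value, group): (8,Y), (9,Y), (10,Y), (11,X), (12,X), (17,X), (19,Y), (20,X), (21,Y), (25,X), (31,Y)
ranks: 8->1, 9->2, 10->3, 11->4, 12->5, 17->6, 19->7, 20->8, 21->9, 25->10, 31->11
Step 2: Rank sum for X: R1 = 4 + 5 + 6 + 8 + 10 = 33.
Step 3: U_X = R1 - n1(n1+1)/2 = 33 - 5*6/2 = 33 - 15 = 18.
       U_Y = n1*n2 - U_X = 30 - 18 = 12.
Step 4: No ties, so the exact null distribution of U (based on enumerating the C(11,5) = 462 equally likely rank assignments) gives the two-sided p-value.
Step 5: p-value = 0.662338; compare to alpha = 0.1. fail to reject H0.

U_X = 18, p = 0.662338, fail to reject H0 at alpha = 0.1.


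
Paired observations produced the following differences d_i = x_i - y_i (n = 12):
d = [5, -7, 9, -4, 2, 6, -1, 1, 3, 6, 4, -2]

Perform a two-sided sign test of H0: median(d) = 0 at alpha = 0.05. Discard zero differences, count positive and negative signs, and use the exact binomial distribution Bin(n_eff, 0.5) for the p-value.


Step 1: Discard zero differences. Original n = 12; n_eff = number of nonzero differences = 12.
Nonzero differences (with sign): +5, -7, +9, -4, +2, +6, -1, +1, +3, +6, +4, -2
Step 2: Count signs: positive = 8, negative = 4.
Step 3: Under H0: P(positive) = 0.5, so the number of positives S ~ Bin(12, 0.5).
Step 4: Two-sided exact p-value = sum of Bin(12,0.5) probabilities at or below the observed probability = 0.387695.
Step 5: alpha = 0.05. fail to reject H0.

n_eff = 12, pos = 8, neg = 4, p = 0.387695, fail to reject H0.


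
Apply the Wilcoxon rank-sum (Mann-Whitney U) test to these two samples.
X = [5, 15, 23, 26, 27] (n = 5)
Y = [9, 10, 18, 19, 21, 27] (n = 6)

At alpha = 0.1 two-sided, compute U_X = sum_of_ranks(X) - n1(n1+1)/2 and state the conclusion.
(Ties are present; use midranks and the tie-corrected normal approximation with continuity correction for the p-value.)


Step 1: Combine and sort all 11 observations; assign midranks.
sorted (value, group): (5,X), (9,Y), (10,Y), (15,X), (18,Y), (19,Y), (21,Y), (23,X), (26,X), (27,X), (27,Y)
ranks: 5->1, 9->2, 10->3, 15->4, 18->5, 19->6, 21->7, 23->8, 26->9, 27->10.5, 27->10.5
Step 2: Rank sum for X: R1 = 1 + 4 + 8 + 9 + 10.5 = 32.5.
Step 3: U_X = R1 - n1(n1+1)/2 = 32.5 - 5*6/2 = 32.5 - 15 = 17.5.
       U_Y = n1*n2 - U_X = 30 - 17.5 = 12.5.
Step 4: Ties are present, so use the tie-corrected normal approximation (with continuity correction) for the p-value.
Step 5: p-value = 0.714379; compare to alpha = 0.1. fail to reject H0.

U_X = 17.5, p = 0.714379, fail to reject H0 at alpha = 0.1.


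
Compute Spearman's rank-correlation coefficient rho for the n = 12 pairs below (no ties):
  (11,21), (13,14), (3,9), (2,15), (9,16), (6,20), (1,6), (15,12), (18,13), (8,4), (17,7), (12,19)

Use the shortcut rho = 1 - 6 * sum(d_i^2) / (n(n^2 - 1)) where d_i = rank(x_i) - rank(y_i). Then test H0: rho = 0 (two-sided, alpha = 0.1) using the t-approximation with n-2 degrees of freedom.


Step 1: Rank x and y separately (midranks; no ties here).
rank(x): 11->7, 13->9, 3->3, 2->2, 9->6, 6->4, 1->1, 15->10, 18->12, 8->5, 17->11, 12->8
rank(y): 21->12, 14->7, 9->4, 15->8, 16->9, 20->11, 6->2, 12->5, 13->6, 4->1, 7->3, 19->10
Step 2: d_i = R_x(i) - R_y(i); compute d_i^2.
  (7-12)^2=25, (9-7)^2=4, (3-4)^2=1, (2-8)^2=36, (6-9)^2=9, (4-11)^2=49, (1-2)^2=1, (10-5)^2=25, (12-6)^2=36, (5-1)^2=16, (11-3)^2=64, (8-10)^2=4
sum(d^2) = 270.
Step 3: rho = 1 - 6*270 / (12*(12^2 - 1)) = 1 - 1620/1716 = 0.055944.
Step 4: Under H0, t = rho * sqrt((n-2)/(1-rho^2)) = 0.1772 ~ t(10).
Step 5: Two-sided p-value from the t-distribution with 10 df = 0.862898.
Step 6: alpha = 0.1. fail to reject H0.

rho = 0.0559, p = 0.862898, fail to reject H0 at alpha = 0.1.


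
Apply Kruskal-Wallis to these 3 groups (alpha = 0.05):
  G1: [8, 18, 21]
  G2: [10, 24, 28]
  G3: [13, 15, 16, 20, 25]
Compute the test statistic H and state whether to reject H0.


Step 1: Combine all N = 11 observations and assign midranks.
sorted (value, group, rank): (8,G1,1), (10,G2,2), (13,G3,3), (15,G3,4), (16,G3,5), (18,G1,6), (20,G3,7), (21,G1,8), (24,G2,9), (25,G3,10), (28,G2,11)
Step 2: Sum ranks within each group.
R_1 = 15 (n_1 = 3)
R_2 = 22 (n_2 = 3)
R_3 = 29 (n_3 = 5)
Step 3: H = 12/(N(N+1)) * sum(R_i^2/n_i) - 3(N+1)
     = 12/(11*12) * (15^2/3 + 22^2/3 + 29^2/5) - 3*12
     = 0.090909 * 404.533 - 36
     = 0.775758.
Step 4: No ties, so H is used without correction.
Step 5: Under H0, H ~ chi^2(2); p-value = 0.678495.
Step 6: alpha = 0.05. fail to reject H0.

H = 0.7758, df = 2, p = 0.678495, fail to reject H0.


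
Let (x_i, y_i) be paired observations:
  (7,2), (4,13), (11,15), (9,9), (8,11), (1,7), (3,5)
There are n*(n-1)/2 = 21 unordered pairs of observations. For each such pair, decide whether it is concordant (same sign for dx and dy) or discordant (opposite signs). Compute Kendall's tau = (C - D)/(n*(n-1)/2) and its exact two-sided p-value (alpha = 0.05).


Step 1: Enumerate the 21 unordered pairs (i,j) with i<j and classify each by sign(x_j-x_i) * sign(y_j-y_i).
  (1,2):dx=-3,dy=+11->D; (1,3):dx=+4,dy=+13->C; (1,4):dx=+2,dy=+7->C; (1,5):dx=+1,dy=+9->C
  (1,6):dx=-6,dy=+5->D; (1,7):dx=-4,dy=+3->D; (2,3):dx=+7,dy=+2->C; (2,4):dx=+5,dy=-4->D
  (2,5):dx=+4,dy=-2->D; (2,6):dx=-3,dy=-6->C; (2,7):dx=-1,dy=-8->C; (3,4):dx=-2,dy=-6->C
  (3,5):dx=-3,dy=-4->C; (3,6):dx=-10,dy=-8->C; (3,7):dx=-8,dy=-10->C; (4,5):dx=-1,dy=+2->D
  (4,6):dx=-8,dy=-2->C; (4,7):dx=-6,dy=-4->C; (5,6):dx=-7,dy=-4->C; (5,7):dx=-5,dy=-6->C
  (6,7):dx=+2,dy=-2->D
Step 2: C = 14, D = 7, total pairs = 21.
Step 3: tau = (C - D)/(n(n-1)/2) = (14 - 7)/21 = 0.333333.
Step 4: Exact two-sided p-value (enumerate n! = 5040 permutations of y under H0): p = 0.381349.
Step 5: alpha = 0.05. fail to reject H0.

tau_b = 0.3333 (C=14, D=7), p = 0.381349, fail to reject H0.


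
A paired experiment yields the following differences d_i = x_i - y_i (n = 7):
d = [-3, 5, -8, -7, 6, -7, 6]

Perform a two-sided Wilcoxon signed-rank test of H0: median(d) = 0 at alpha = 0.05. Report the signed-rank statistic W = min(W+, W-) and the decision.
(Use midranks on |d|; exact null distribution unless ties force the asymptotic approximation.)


Step 1: Drop any zero differences (none here) and take |d_i|.
|d| = [3, 5, 8, 7, 6, 7, 6]
Step 2: Midrank |d_i| (ties get averaged ranks).
ranks: |3|->1, |5|->2, |8|->7, |7|->5.5, |6|->3.5, |7|->5.5, |6|->3.5
Step 3: Attach original signs; sum ranks with positive sign and with negative sign.
W+ = 2 + 3.5 + 3.5 = 9
W- = 1 + 7 + 5.5 + 5.5 = 19
(Check: W+ + W- = 28 should equal n(n+1)/2 = 28.)
Step 4: Test statistic W = min(W+, W-) = 9.
Step 5: Ties in |d|, so use the tie-corrected normal approximation.
        E[W] = n(n+1)/4 = 7*8/4 = 14.
        Tie groups: |d|=6 (t=2), |d|=7 (t=2); sum(t^3 - t) = 12.
        Var[W] = n(n+1)(2n+1)/24 - sum(t^3-t)/48 = 840/24 - 12/48 = 34.75.
        z = (W - E[W]) / sqrt(Var[W]) = (9 - 14) / 5.8949 = -0.8482.
        Two-sided p = 2*Phi(z) = 0.396333.
Step 6: alpha = 0.05. fail to reject H0.

W+ = 9, W- = 19, W = min = 9, p = 0.396333, fail to reject H0.


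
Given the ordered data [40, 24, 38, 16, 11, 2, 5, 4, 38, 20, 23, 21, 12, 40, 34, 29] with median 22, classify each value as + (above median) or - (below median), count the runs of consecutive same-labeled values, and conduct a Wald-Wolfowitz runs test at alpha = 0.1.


Step 1: Compute median = 22; label A = above, B = below.
Labels in order: AAABBBBBABABBAAA  (n_A = 8, n_B = 8)
Step 2: Count runs R = 7.
Step 3: Under H0 (random ordering), E[R] = 2*n_A*n_B/(n_A+n_B) + 1 = 2*8*8/16 + 1 = 9.0000.
        Var[R] = 2*n_A*n_B*(2*n_A*n_B - n_A - n_B) / ((n_A+n_B)^2 * (n_A+n_B-1)) = 14336/3840 = 3.7333.
        SD[R] = 1.9322.
Step 4: Continuity-corrected z = (R + 0.5 - E[R]) / SD[R] = (7 + 0.5 - 9.0000) / 1.9322 = -0.7763.
Step 5: Two-sided p-value via normal approximation = 2*(1 - Phi(|z|)) = 0.437558.
Step 6: alpha = 0.1. fail to reject H0.

R = 7, z = -0.7763, p = 0.437558, fail to reject H0.


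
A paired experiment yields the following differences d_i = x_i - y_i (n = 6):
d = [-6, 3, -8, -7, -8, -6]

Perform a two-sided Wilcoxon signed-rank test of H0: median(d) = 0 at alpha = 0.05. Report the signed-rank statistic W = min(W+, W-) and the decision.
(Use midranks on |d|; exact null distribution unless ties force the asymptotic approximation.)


Step 1: Drop any zero differences (none here) and take |d_i|.
|d| = [6, 3, 8, 7, 8, 6]
Step 2: Midrank |d_i| (ties get averaged ranks).
ranks: |6|->2.5, |3|->1, |8|->5.5, |7|->4, |8|->5.5, |6|->2.5
Step 3: Attach original signs; sum ranks with positive sign and with negative sign.
W+ = 1 = 1
W- = 2.5 + 5.5 + 4 + 5.5 + 2.5 = 20
(Check: W+ + W- = 21 should equal n(n+1)/2 = 21.)
Step 4: Test statistic W = min(W+, W-) = 1.
Step 5: Ties in |d|, so use the tie-corrected normal approximation.
        E[W] = n(n+1)/4 = 6*7/4 = 10.5.
        Tie groups: |d|=6 (t=2), |d|=8 (t=2); sum(t^3 - t) = 12.
        Var[W] = n(n+1)(2n+1)/24 - sum(t^3-t)/48 = 546/24 - 12/48 = 22.5.
        z = (W - E[W]) / sqrt(Var[W]) = (1 - 10.5) / 4.7434 = -2.0028.
        Two-sided p = 2*Phi(z) = 0.045201.
Step 6: alpha = 0.05. reject H0.

W+ = 1, W- = 20, W = min = 1, p = 0.045201, reject H0.


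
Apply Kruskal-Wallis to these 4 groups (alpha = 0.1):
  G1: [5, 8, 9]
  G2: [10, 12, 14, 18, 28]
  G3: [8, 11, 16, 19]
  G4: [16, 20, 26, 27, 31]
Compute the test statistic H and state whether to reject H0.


Step 1: Combine all N = 17 observations and assign midranks.
sorted (value, group, rank): (5,G1,1), (8,G1,2.5), (8,G3,2.5), (9,G1,4), (10,G2,5), (11,G3,6), (12,G2,7), (14,G2,8), (16,G3,9.5), (16,G4,9.5), (18,G2,11), (19,G3,12), (20,G4,13), (26,G4,14), (27,G4,15), (28,G2,16), (31,G4,17)
Step 2: Sum ranks within each group.
R_1 = 7.5 (n_1 = 3)
R_2 = 47 (n_2 = 5)
R_3 = 30 (n_3 = 4)
R_4 = 68.5 (n_4 = 5)
Step 3: H = 12/(N(N+1)) * sum(R_i^2/n_i) - 3(N+1)
     = 12/(17*18) * (7.5^2/3 + 47^2/5 + 30^2/4 + 68.5^2/5) - 3*18
     = 0.039216 * 1624 - 54
     = 9.686275.
Step 4: Ties present; correction factor C = 1 - 12/(17^3 - 17) = 0.997549. Corrected H = 9.686275 / 0.997549 = 9.710074.
Step 5: Under H0, H ~ chi^2(3); p-value = 0.021198.
Step 6: alpha = 0.1. reject H0.

H = 9.7101, df = 3, p = 0.021198, reject H0.


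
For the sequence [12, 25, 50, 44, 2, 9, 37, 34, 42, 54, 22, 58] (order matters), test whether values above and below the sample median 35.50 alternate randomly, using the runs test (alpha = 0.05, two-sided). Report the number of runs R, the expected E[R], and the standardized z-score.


Step 1: Compute median = 35.50; label A = above, B = below.
Labels in order: BBAABBABAABA  (n_A = 6, n_B = 6)
Step 2: Count runs R = 8.
Step 3: Under H0 (random ordering), E[R] = 2*n_A*n_B/(n_A+n_B) + 1 = 2*6*6/12 + 1 = 7.0000.
        Var[R] = 2*n_A*n_B*(2*n_A*n_B - n_A - n_B) / ((n_A+n_B)^2 * (n_A+n_B-1)) = 4320/1584 = 2.7273.
        SD[R] = 1.6514.
Step 4: Continuity-corrected z = (R - 0.5 - E[R]) / SD[R] = (8 - 0.5 - 7.0000) / 1.6514 = 0.3028.
Step 5: Two-sided p-value via normal approximation = 2*(1 - Phi(|z|)) = 0.762069.
Step 6: alpha = 0.05. fail to reject H0.

R = 8, z = 0.3028, p = 0.762069, fail to reject H0.


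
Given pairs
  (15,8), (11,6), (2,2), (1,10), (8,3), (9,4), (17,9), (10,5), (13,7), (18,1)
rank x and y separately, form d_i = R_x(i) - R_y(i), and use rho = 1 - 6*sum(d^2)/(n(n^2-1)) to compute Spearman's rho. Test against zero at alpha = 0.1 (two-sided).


Step 1: Rank x and y separately (midranks; no ties here).
rank(x): 15->8, 11->6, 2->2, 1->1, 8->3, 9->4, 17->9, 10->5, 13->7, 18->10
rank(y): 8->8, 6->6, 2->2, 10->10, 3->3, 4->4, 9->9, 5->5, 7->7, 1->1
Step 2: d_i = R_x(i) - R_y(i); compute d_i^2.
  (8-8)^2=0, (6-6)^2=0, (2-2)^2=0, (1-10)^2=81, (3-3)^2=0, (4-4)^2=0, (9-9)^2=0, (5-5)^2=0, (7-7)^2=0, (10-1)^2=81
sum(d^2) = 162.
Step 3: rho = 1 - 6*162 / (10*(10^2 - 1)) = 1 - 972/990 = 0.018182.
Step 4: Under H0, t = rho * sqrt((n-2)/(1-rho^2)) = 0.0514 ~ t(8).
Step 5: Two-sided p-value from the t-distribution with 8 df = 0.960240.
Step 6: alpha = 0.1. fail to reject H0.

rho = 0.0182, p = 0.960240, fail to reject H0 at alpha = 0.1.


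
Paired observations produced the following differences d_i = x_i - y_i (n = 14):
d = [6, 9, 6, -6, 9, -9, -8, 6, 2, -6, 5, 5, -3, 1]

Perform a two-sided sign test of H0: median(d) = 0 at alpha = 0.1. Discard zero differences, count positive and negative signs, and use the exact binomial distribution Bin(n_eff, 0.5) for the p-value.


Step 1: Discard zero differences. Original n = 14; n_eff = number of nonzero differences = 14.
Nonzero differences (with sign): +6, +9, +6, -6, +9, -9, -8, +6, +2, -6, +5, +5, -3, +1
Step 2: Count signs: positive = 9, negative = 5.
Step 3: Under H0: P(positive) = 0.5, so the number of positives S ~ Bin(14, 0.5).
Step 4: Two-sided exact p-value = sum of Bin(14,0.5) probabilities at or below the observed probability = 0.423950.
Step 5: alpha = 0.1. fail to reject H0.

n_eff = 14, pos = 9, neg = 5, p = 0.423950, fail to reject H0.


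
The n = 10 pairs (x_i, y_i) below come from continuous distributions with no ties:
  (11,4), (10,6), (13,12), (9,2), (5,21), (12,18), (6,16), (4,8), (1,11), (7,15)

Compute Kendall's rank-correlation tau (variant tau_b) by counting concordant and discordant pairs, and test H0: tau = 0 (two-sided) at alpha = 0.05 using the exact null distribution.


Step 1: Enumerate the 45 unordered pairs (i,j) with i<j and classify each by sign(x_j-x_i) * sign(y_j-y_i).
  (1,2):dx=-1,dy=+2->D; (1,3):dx=+2,dy=+8->C; (1,4):dx=-2,dy=-2->C; (1,5):dx=-6,dy=+17->D
  (1,6):dx=+1,dy=+14->C; (1,7):dx=-5,dy=+12->D; (1,8):dx=-7,dy=+4->D; (1,9):dx=-10,dy=+7->D
  (1,10):dx=-4,dy=+11->D; (2,3):dx=+3,dy=+6->C; (2,4):dx=-1,dy=-4->C; (2,5):dx=-5,dy=+15->D
  (2,6):dx=+2,dy=+12->C; (2,7):dx=-4,dy=+10->D; (2,8):dx=-6,dy=+2->D; (2,9):dx=-9,dy=+5->D
  (2,10):dx=-3,dy=+9->D; (3,4):dx=-4,dy=-10->C; (3,5):dx=-8,dy=+9->D; (3,6):dx=-1,dy=+6->D
  (3,7):dx=-7,dy=+4->D; (3,8):dx=-9,dy=-4->C; (3,9):dx=-12,dy=-1->C; (3,10):dx=-6,dy=+3->D
  (4,5):dx=-4,dy=+19->D; (4,6):dx=+3,dy=+16->C; (4,7):dx=-3,dy=+14->D; (4,8):dx=-5,dy=+6->D
  (4,9):dx=-8,dy=+9->D; (4,10):dx=-2,dy=+13->D; (5,6):dx=+7,dy=-3->D; (5,7):dx=+1,dy=-5->D
  (5,8):dx=-1,dy=-13->C; (5,9):dx=-4,dy=-10->C; (5,10):dx=+2,dy=-6->D; (6,7):dx=-6,dy=-2->C
  (6,8):dx=-8,dy=-10->C; (6,9):dx=-11,dy=-7->C; (6,10):dx=-5,dy=-3->C; (7,8):dx=-2,dy=-8->C
  (7,9):dx=-5,dy=-5->C; (7,10):dx=+1,dy=-1->D; (8,9):dx=-3,dy=+3->D; (8,10):dx=+3,dy=+7->C
  (9,10):dx=+6,dy=+4->C
Step 2: C = 20, D = 25, total pairs = 45.
Step 3: tau = (C - D)/(n(n-1)/2) = (20 - 25)/45 = -0.111111.
Step 4: Exact two-sided p-value (enumerate n! = 3628800 permutations of y under H0): p = 0.727490.
Step 5: alpha = 0.05. fail to reject H0.

tau_b = -0.1111 (C=20, D=25), p = 0.727490, fail to reject H0.


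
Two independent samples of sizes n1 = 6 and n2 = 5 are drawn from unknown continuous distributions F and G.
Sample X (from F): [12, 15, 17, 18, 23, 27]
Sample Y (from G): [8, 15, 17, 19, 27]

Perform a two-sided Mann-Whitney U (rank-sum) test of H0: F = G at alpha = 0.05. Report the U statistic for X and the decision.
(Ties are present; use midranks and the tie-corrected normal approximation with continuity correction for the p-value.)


Step 1: Combine and sort all 11 observations; assign midranks.
sorted (value, group): (8,Y), (12,X), (15,X), (15,Y), (17,X), (17,Y), (18,X), (19,Y), (23,X), (27,X), (27,Y)
ranks: 8->1, 12->2, 15->3.5, 15->3.5, 17->5.5, 17->5.5, 18->7, 19->8, 23->9, 27->10.5, 27->10.5
Step 2: Rank sum for X: R1 = 2 + 3.5 + 5.5 + 7 + 9 + 10.5 = 37.5.
Step 3: U_X = R1 - n1(n1+1)/2 = 37.5 - 6*7/2 = 37.5 - 21 = 16.5.
       U_Y = n1*n2 - U_X = 30 - 16.5 = 13.5.
Step 4: Ties are present, so use the tie-corrected normal approximation (with continuity correction) for the p-value.
Step 5: p-value = 0.854145; compare to alpha = 0.05. fail to reject H0.

U_X = 16.5, p = 0.854145, fail to reject H0 at alpha = 0.05.


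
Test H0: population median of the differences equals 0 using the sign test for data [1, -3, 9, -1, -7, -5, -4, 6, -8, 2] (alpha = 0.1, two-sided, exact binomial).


Step 1: Discard zero differences. Original n = 10; n_eff = number of nonzero differences = 10.
Nonzero differences (with sign): +1, -3, +9, -1, -7, -5, -4, +6, -8, +2
Step 2: Count signs: positive = 4, negative = 6.
Step 3: Under H0: P(positive) = 0.5, so the number of positives S ~ Bin(10, 0.5).
Step 4: Two-sided exact p-value = sum of Bin(10,0.5) probabilities at or below the observed probability = 0.753906.
Step 5: alpha = 0.1. fail to reject H0.

n_eff = 10, pos = 4, neg = 6, p = 0.753906, fail to reject H0.


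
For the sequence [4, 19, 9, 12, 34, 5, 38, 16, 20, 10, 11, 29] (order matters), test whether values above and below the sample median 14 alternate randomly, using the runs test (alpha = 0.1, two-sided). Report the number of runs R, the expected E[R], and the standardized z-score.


Step 1: Compute median = 14; label A = above, B = below.
Labels in order: BABBABAAABBA  (n_A = 6, n_B = 6)
Step 2: Count runs R = 8.
Step 3: Under H0 (random ordering), E[R] = 2*n_A*n_B/(n_A+n_B) + 1 = 2*6*6/12 + 1 = 7.0000.
        Var[R] = 2*n_A*n_B*(2*n_A*n_B - n_A - n_B) / ((n_A+n_B)^2 * (n_A+n_B-1)) = 4320/1584 = 2.7273.
        SD[R] = 1.6514.
Step 4: Continuity-corrected z = (R - 0.5 - E[R]) / SD[R] = (8 - 0.5 - 7.0000) / 1.6514 = 0.3028.
Step 5: Two-sided p-value via normal approximation = 2*(1 - Phi(|z|)) = 0.762069.
Step 6: alpha = 0.1. fail to reject H0.

R = 8, z = 0.3028, p = 0.762069, fail to reject H0.


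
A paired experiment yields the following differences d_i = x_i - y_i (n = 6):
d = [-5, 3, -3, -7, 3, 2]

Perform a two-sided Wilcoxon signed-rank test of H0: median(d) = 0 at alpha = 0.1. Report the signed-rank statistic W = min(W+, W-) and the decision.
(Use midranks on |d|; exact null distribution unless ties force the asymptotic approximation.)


Step 1: Drop any zero differences (none here) and take |d_i|.
|d| = [5, 3, 3, 7, 3, 2]
Step 2: Midrank |d_i| (ties get averaged ranks).
ranks: |5|->5, |3|->3, |3|->3, |7|->6, |3|->3, |2|->1
Step 3: Attach original signs; sum ranks with positive sign and with negative sign.
W+ = 3 + 3 + 1 = 7
W- = 5 + 3 + 6 = 14
(Check: W+ + W- = 21 should equal n(n+1)/2 = 21.)
Step 4: Test statistic W = min(W+, W-) = 7.
Step 5: Ties in |d|, so use the tie-corrected normal approximation.
        E[W] = n(n+1)/4 = 6*7/4 = 10.5.
        Tie groups: |d|=3 (t=3); sum(t^3 - t) = 24.
        Var[W] = n(n+1)(2n+1)/24 - sum(t^3-t)/48 = 546/24 - 24/48 = 22.25.
        z = (W - E[W]) / sqrt(Var[W]) = (7 - 10.5) / 4.7170 = -0.7420.
        Two-sided p = 2*Phi(z) = 0.458088.
Step 6: alpha = 0.1. fail to reject H0.

W+ = 7, W- = 14, W = min = 7, p = 0.458088, fail to reject H0.


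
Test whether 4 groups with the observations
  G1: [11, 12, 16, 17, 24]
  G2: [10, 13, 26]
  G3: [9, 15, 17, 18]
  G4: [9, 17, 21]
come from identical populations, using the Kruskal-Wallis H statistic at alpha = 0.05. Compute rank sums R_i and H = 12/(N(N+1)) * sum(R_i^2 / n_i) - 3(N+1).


Step 1: Combine all N = 15 observations and assign midranks.
sorted (value, group, rank): (9,G3,1.5), (9,G4,1.5), (10,G2,3), (11,G1,4), (12,G1,5), (13,G2,6), (15,G3,7), (16,G1,8), (17,G1,10), (17,G3,10), (17,G4,10), (18,G3,12), (21,G4,13), (24,G1,14), (26,G2,15)
Step 2: Sum ranks within each group.
R_1 = 41 (n_1 = 5)
R_2 = 24 (n_2 = 3)
R_3 = 30.5 (n_3 = 4)
R_4 = 24.5 (n_4 = 3)
Step 3: H = 12/(N(N+1)) * sum(R_i^2/n_i) - 3(N+1)
     = 12/(15*16) * (41^2/5 + 24^2/3 + 30.5^2/4 + 24.5^2/3) - 3*16
     = 0.050000 * 960.846 - 48
     = 0.042292.
Step 4: Ties present; correction factor C = 1 - 30/(15^3 - 15) = 0.991071. Corrected H = 0.042292 / 0.991071 = 0.042673.
Step 5: Under H0, H ~ chi^2(3); p-value = 0.997685.
Step 6: alpha = 0.05. fail to reject H0.

H = 0.0427, df = 3, p = 0.997685, fail to reject H0.


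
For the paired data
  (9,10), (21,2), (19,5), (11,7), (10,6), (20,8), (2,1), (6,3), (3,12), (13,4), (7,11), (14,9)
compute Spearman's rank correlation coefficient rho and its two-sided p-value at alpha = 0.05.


Step 1: Rank x and y separately (midranks; no ties here).
rank(x): 9->5, 21->12, 19->10, 11->7, 10->6, 20->11, 2->1, 6->3, 3->2, 13->8, 7->4, 14->9
rank(y): 10->10, 2->2, 5->5, 7->7, 6->6, 8->8, 1->1, 3->3, 12->12, 4->4, 11->11, 9->9
Step 2: d_i = R_x(i) - R_y(i); compute d_i^2.
  (5-10)^2=25, (12-2)^2=100, (10-5)^2=25, (7-7)^2=0, (6-6)^2=0, (11-8)^2=9, (1-1)^2=0, (3-3)^2=0, (2-12)^2=100, (8-4)^2=16, (4-11)^2=49, (9-9)^2=0
sum(d^2) = 324.
Step 3: rho = 1 - 6*324 / (12*(12^2 - 1)) = 1 - 1944/1716 = -0.132867.
Step 4: Under H0, t = rho * sqrt((n-2)/(1-rho^2)) = -0.4239 ~ t(10).
Step 5: Two-sided p-value from the t-distribution with 10 df = 0.680598.
Step 6: alpha = 0.05. fail to reject H0.

rho = -0.1329, p = 0.680598, fail to reject H0 at alpha = 0.05.


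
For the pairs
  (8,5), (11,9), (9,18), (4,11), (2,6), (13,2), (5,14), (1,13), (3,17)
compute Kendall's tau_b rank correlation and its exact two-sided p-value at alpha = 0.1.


Step 1: Enumerate the 36 unordered pairs (i,j) with i<j and classify each by sign(x_j-x_i) * sign(y_j-y_i).
  (1,2):dx=+3,dy=+4->C; (1,3):dx=+1,dy=+13->C; (1,4):dx=-4,dy=+6->D; (1,5):dx=-6,dy=+1->D
  (1,6):dx=+5,dy=-3->D; (1,7):dx=-3,dy=+9->D; (1,8):dx=-7,dy=+8->D; (1,9):dx=-5,dy=+12->D
  (2,3):dx=-2,dy=+9->D; (2,4):dx=-7,dy=+2->D; (2,5):dx=-9,dy=-3->C; (2,6):dx=+2,dy=-7->D
  (2,7):dx=-6,dy=+5->D; (2,8):dx=-10,dy=+4->D; (2,9):dx=-8,dy=+8->D; (3,4):dx=-5,dy=-7->C
  (3,5):dx=-7,dy=-12->C; (3,6):dx=+4,dy=-16->D; (3,7):dx=-4,dy=-4->C; (3,8):dx=-8,dy=-5->C
  (3,9):dx=-6,dy=-1->C; (4,5):dx=-2,dy=-5->C; (4,6):dx=+9,dy=-9->D; (4,7):dx=+1,dy=+3->C
  (4,8):dx=-3,dy=+2->D; (4,9):dx=-1,dy=+6->D; (5,6):dx=+11,dy=-4->D; (5,7):dx=+3,dy=+8->C
  (5,8):dx=-1,dy=+7->D; (5,9):dx=+1,dy=+11->C; (6,7):dx=-8,dy=+12->D; (6,8):dx=-12,dy=+11->D
  (6,9):dx=-10,dy=+15->D; (7,8):dx=-4,dy=-1->C; (7,9):dx=-2,dy=+3->D; (8,9):dx=+2,dy=+4->C
Step 2: C = 14, D = 22, total pairs = 36.
Step 3: tau = (C - D)/(n(n-1)/2) = (14 - 22)/36 = -0.222222.
Step 4: Exact two-sided p-value (enumerate n! = 362880 permutations of y under H0): p = 0.476709.
Step 5: alpha = 0.1. fail to reject H0.

tau_b = -0.2222 (C=14, D=22), p = 0.476709, fail to reject H0.


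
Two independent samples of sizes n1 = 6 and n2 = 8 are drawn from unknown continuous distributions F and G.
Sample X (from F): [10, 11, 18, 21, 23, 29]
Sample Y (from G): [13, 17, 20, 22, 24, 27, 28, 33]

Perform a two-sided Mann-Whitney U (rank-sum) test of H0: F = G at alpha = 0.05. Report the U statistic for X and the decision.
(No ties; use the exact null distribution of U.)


Step 1: Combine and sort all 14 observations; assign midranks.
sorted (value, group): (10,X), (11,X), (13,Y), (17,Y), (18,X), (20,Y), (21,X), (22,Y), (23,X), (24,Y), (27,Y), (28,Y), (29,X), (33,Y)
ranks: 10->1, 11->2, 13->3, 17->4, 18->5, 20->6, 21->7, 22->8, 23->9, 24->10, 27->11, 28->12, 29->13, 33->14
Step 2: Rank sum for X: R1 = 1 + 2 + 5 + 7 + 9 + 13 = 37.
Step 3: U_X = R1 - n1(n1+1)/2 = 37 - 6*7/2 = 37 - 21 = 16.
       U_Y = n1*n2 - U_X = 48 - 16 = 32.
Step 4: No ties, so the exact null distribution of U (based on enumerating the C(14,6) = 3003 equally likely rank assignments) gives the two-sided p-value.
Step 5: p-value = 0.344988; compare to alpha = 0.05. fail to reject H0.

U_X = 16, p = 0.344988, fail to reject H0 at alpha = 0.05.


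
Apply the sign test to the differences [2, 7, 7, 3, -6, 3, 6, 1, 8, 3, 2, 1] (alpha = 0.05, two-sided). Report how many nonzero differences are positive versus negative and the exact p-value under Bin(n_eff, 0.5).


Step 1: Discard zero differences. Original n = 12; n_eff = number of nonzero differences = 12.
Nonzero differences (with sign): +2, +7, +7, +3, -6, +3, +6, +1, +8, +3, +2, +1
Step 2: Count signs: positive = 11, negative = 1.
Step 3: Under H0: P(positive) = 0.5, so the number of positives S ~ Bin(12, 0.5).
Step 4: Two-sided exact p-value = sum of Bin(12,0.5) probabilities at or below the observed probability = 0.006348.
Step 5: alpha = 0.05. reject H0.

n_eff = 12, pos = 11, neg = 1, p = 0.006348, reject H0.


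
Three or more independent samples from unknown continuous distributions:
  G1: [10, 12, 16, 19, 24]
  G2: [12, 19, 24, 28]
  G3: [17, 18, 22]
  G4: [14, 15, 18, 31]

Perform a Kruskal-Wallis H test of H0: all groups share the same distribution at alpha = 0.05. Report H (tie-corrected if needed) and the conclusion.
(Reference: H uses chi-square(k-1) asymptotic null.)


Step 1: Combine all N = 16 observations and assign midranks.
sorted (value, group, rank): (10,G1,1), (12,G1,2.5), (12,G2,2.5), (14,G4,4), (15,G4,5), (16,G1,6), (17,G3,7), (18,G3,8.5), (18,G4,8.5), (19,G1,10.5), (19,G2,10.5), (22,G3,12), (24,G1,13.5), (24,G2,13.5), (28,G2,15), (31,G4,16)
Step 2: Sum ranks within each group.
R_1 = 33.5 (n_1 = 5)
R_2 = 41.5 (n_2 = 4)
R_3 = 27.5 (n_3 = 3)
R_4 = 33.5 (n_4 = 4)
Step 3: H = 12/(N(N+1)) * sum(R_i^2/n_i) - 3(N+1)
     = 12/(16*17) * (33.5^2/5 + 41.5^2/4 + 27.5^2/3 + 33.5^2/4) - 3*17
     = 0.044118 * 1187.66 - 51
     = 1.396691.
Step 4: Ties present; correction factor C = 1 - 24/(16^3 - 16) = 0.994118. Corrected H = 1.396691 / 0.994118 = 1.404956.
Step 5: Under H0, H ~ chi^2(3); p-value = 0.704374.
Step 6: alpha = 0.05. fail to reject H0.

H = 1.4050, df = 3, p = 0.704374, fail to reject H0.


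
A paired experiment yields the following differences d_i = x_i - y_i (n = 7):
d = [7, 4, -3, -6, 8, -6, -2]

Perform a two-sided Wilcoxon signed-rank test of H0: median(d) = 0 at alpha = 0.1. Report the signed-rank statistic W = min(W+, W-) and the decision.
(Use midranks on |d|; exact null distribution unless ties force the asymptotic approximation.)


Step 1: Drop any zero differences (none here) and take |d_i|.
|d| = [7, 4, 3, 6, 8, 6, 2]
Step 2: Midrank |d_i| (ties get averaged ranks).
ranks: |7|->6, |4|->3, |3|->2, |6|->4.5, |8|->7, |6|->4.5, |2|->1
Step 3: Attach original signs; sum ranks with positive sign and with negative sign.
W+ = 6 + 3 + 7 = 16
W- = 2 + 4.5 + 4.5 + 1 = 12
(Check: W+ + W- = 28 should equal n(n+1)/2 = 28.)
Step 4: Test statistic W = min(W+, W-) = 12.
Step 5: Ties in |d|, so use the tie-corrected normal approximation.
        E[W] = n(n+1)/4 = 7*8/4 = 14.
        Tie groups: |d|=6 (t=2); sum(t^3 - t) = 6.
        Var[W] = n(n+1)(2n+1)/24 - sum(t^3-t)/48 = 840/24 - 6/48 = 34.875.
        z = (W - E[W]) / sqrt(Var[W]) = (12 - 14) / 5.9055 = -0.3387.
        Two-sided p = 2*Phi(z) = 0.734861.
Step 6: alpha = 0.1. fail to reject H0.

W+ = 16, W- = 12, W = min = 12, p = 0.734861, fail to reject H0.


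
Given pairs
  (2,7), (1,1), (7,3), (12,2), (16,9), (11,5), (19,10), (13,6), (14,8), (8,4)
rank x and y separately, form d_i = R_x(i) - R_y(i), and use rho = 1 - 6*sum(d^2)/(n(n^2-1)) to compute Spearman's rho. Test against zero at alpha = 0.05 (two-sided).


Step 1: Rank x and y separately (midranks; no ties here).
rank(x): 2->2, 1->1, 7->3, 12->6, 16->9, 11->5, 19->10, 13->7, 14->8, 8->4
rank(y): 7->7, 1->1, 3->3, 2->2, 9->9, 5->5, 10->10, 6->6, 8->8, 4->4
Step 2: d_i = R_x(i) - R_y(i); compute d_i^2.
  (2-7)^2=25, (1-1)^2=0, (3-3)^2=0, (6-2)^2=16, (9-9)^2=0, (5-5)^2=0, (10-10)^2=0, (7-6)^2=1, (8-8)^2=0, (4-4)^2=0
sum(d^2) = 42.
Step 3: rho = 1 - 6*42 / (10*(10^2 - 1)) = 1 - 252/990 = 0.745455.
Step 4: Under H0, t = rho * sqrt((n-2)/(1-rho^2)) = 3.1632 ~ t(8).
Step 5: Two-sided p-value from the t-distribution with 8 df = 0.013330.
Step 6: alpha = 0.05. reject H0.

rho = 0.7455, p = 0.013330, reject H0 at alpha = 0.05.


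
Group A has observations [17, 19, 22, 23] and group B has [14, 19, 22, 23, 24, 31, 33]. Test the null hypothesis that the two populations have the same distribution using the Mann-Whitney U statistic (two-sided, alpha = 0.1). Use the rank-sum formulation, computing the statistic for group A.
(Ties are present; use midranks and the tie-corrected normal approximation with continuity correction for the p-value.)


Step 1: Combine and sort all 11 observations; assign midranks.
sorted (value, group): (14,Y), (17,X), (19,X), (19,Y), (22,X), (22,Y), (23,X), (23,Y), (24,Y), (31,Y), (33,Y)
ranks: 14->1, 17->2, 19->3.5, 19->3.5, 22->5.5, 22->5.5, 23->7.5, 23->7.5, 24->9, 31->10, 33->11
Step 2: Rank sum for X: R1 = 2 + 3.5 + 5.5 + 7.5 = 18.5.
Step 3: U_X = R1 - n1(n1+1)/2 = 18.5 - 4*5/2 = 18.5 - 10 = 8.5.
       U_Y = n1*n2 - U_X = 28 - 8.5 = 19.5.
Step 4: Ties are present, so use the tie-corrected normal approximation (with continuity correction) for the p-value.
Step 5: p-value = 0.341391; compare to alpha = 0.1. fail to reject H0.

U_X = 8.5, p = 0.341391, fail to reject H0 at alpha = 0.1.


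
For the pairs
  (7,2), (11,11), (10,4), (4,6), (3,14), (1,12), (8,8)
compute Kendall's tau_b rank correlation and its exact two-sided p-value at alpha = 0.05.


Step 1: Enumerate the 21 unordered pairs (i,j) with i<j and classify each by sign(x_j-x_i) * sign(y_j-y_i).
  (1,2):dx=+4,dy=+9->C; (1,3):dx=+3,dy=+2->C; (1,4):dx=-3,dy=+4->D; (1,5):dx=-4,dy=+12->D
  (1,6):dx=-6,dy=+10->D; (1,7):dx=+1,dy=+6->C; (2,3):dx=-1,dy=-7->C; (2,4):dx=-7,dy=-5->C
  (2,5):dx=-8,dy=+3->D; (2,6):dx=-10,dy=+1->D; (2,7):dx=-3,dy=-3->C; (3,4):dx=-6,dy=+2->D
  (3,5):dx=-7,dy=+10->D; (3,6):dx=-9,dy=+8->D; (3,7):dx=-2,dy=+4->D; (4,5):dx=-1,dy=+8->D
  (4,6):dx=-3,dy=+6->D; (4,7):dx=+4,dy=+2->C; (5,6):dx=-2,dy=-2->C; (5,7):dx=+5,dy=-6->D
  (6,7):dx=+7,dy=-4->D
Step 2: C = 8, D = 13, total pairs = 21.
Step 3: tau = (C - D)/(n(n-1)/2) = (8 - 13)/21 = -0.238095.
Step 4: Exact two-sided p-value (enumerate n! = 5040 permutations of y under H0): p = 0.561905.
Step 5: alpha = 0.05. fail to reject H0.

tau_b = -0.2381 (C=8, D=13), p = 0.561905, fail to reject H0.


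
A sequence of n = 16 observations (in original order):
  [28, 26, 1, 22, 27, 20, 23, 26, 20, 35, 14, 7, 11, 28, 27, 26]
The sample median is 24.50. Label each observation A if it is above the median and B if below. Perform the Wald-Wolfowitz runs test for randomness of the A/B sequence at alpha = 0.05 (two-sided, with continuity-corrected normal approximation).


Step 1: Compute median = 24.50; label A = above, B = below.
Labels in order: AABBABBABABBBAAA  (n_A = 8, n_B = 8)
Step 2: Count runs R = 9.
Step 3: Under H0 (random ordering), E[R] = 2*n_A*n_B/(n_A+n_B) + 1 = 2*8*8/16 + 1 = 9.0000.
        Var[R] = 2*n_A*n_B*(2*n_A*n_B - n_A - n_B) / ((n_A+n_B)^2 * (n_A+n_B-1)) = 14336/3840 = 3.7333.
        SD[R] = 1.9322.
Step 4: R = E[R], so z = 0 with no continuity correction.
Step 5: Two-sided p-value via normal approximation = 2*(1 - Phi(|z|)) = 1.000000.
Step 6: alpha = 0.05. fail to reject H0.

R = 9, z = 0.0000, p = 1.000000, fail to reject H0.


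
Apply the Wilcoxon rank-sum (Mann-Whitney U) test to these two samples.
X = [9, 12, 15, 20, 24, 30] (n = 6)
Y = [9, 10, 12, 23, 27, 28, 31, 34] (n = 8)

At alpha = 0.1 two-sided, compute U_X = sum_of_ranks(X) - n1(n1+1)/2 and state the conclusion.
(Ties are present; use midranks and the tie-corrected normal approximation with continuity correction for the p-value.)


Step 1: Combine and sort all 14 observations; assign midranks.
sorted (value, group): (9,X), (9,Y), (10,Y), (12,X), (12,Y), (15,X), (20,X), (23,Y), (24,X), (27,Y), (28,Y), (30,X), (31,Y), (34,Y)
ranks: 9->1.5, 9->1.5, 10->3, 12->4.5, 12->4.5, 15->6, 20->7, 23->8, 24->9, 27->10, 28->11, 30->12, 31->13, 34->14
Step 2: Rank sum for X: R1 = 1.5 + 4.5 + 6 + 7 + 9 + 12 = 40.
Step 3: U_X = R1 - n1(n1+1)/2 = 40 - 6*7/2 = 40 - 21 = 19.
       U_Y = n1*n2 - U_X = 48 - 19 = 29.
Step 4: Ties are present, so use the tie-corrected normal approximation (with continuity correction) for the p-value.
Step 5: p-value = 0.560413; compare to alpha = 0.1. fail to reject H0.

U_X = 19, p = 0.560413, fail to reject H0 at alpha = 0.1.


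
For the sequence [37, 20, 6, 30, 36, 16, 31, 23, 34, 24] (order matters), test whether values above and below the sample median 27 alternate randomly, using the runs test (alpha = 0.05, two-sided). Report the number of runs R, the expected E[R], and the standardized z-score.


Step 1: Compute median = 27; label A = above, B = below.
Labels in order: ABBAABABAB  (n_A = 5, n_B = 5)
Step 2: Count runs R = 8.
Step 3: Under H0 (random ordering), E[R] = 2*n_A*n_B/(n_A+n_B) + 1 = 2*5*5/10 + 1 = 6.0000.
        Var[R] = 2*n_A*n_B*(2*n_A*n_B - n_A - n_B) / ((n_A+n_B)^2 * (n_A+n_B-1)) = 2000/900 = 2.2222.
        SD[R] = 1.4907.
Step 4: Continuity-corrected z = (R - 0.5 - E[R]) / SD[R] = (8 - 0.5 - 6.0000) / 1.4907 = 1.0062.
Step 5: Two-sided p-value via normal approximation = 2*(1 - Phi(|z|)) = 0.314305.
Step 6: alpha = 0.05. fail to reject H0.

R = 8, z = 1.0062, p = 0.314305, fail to reject H0.


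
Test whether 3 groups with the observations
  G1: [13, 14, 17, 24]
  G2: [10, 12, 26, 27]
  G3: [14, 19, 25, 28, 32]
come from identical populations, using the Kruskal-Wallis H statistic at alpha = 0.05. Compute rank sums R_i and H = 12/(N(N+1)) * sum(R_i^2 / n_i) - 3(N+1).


Step 1: Combine all N = 13 observations and assign midranks.
sorted (value, group, rank): (10,G2,1), (12,G2,2), (13,G1,3), (14,G1,4.5), (14,G3,4.5), (17,G1,6), (19,G3,7), (24,G1,8), (25,G3,9), (26,G2,10), (27,G2,11), (28,G3,12), (32,G3,13)
Step 2: Sum ranks within each group.
R_1 = 21.5 (n_1 = 4)
R_2 = 24 (n_2 = 4)
R_3 = 45.5 (n_3 = 5)
Step 3: H = 12/(N(N+1)) * sum(R_i^2/n_i) - 3(N+1)
     = 12/(13*14) * (21.5^2/4 + 24^2/4 + 45.5^2/5) - 3*14
     = 0.065934 * 673.612 - 42
     = 2.414011.
Step 4: Ties present; correction factor C = 1 - 6/(13^3 - 13) = 0.997253. Corrected H = 2.414011 / 0.997253 = 2.420661.
Step 5: Under H0, H ~ chi^2(2); p-value = 0.298099.
Step 6: alpha = 0.05. fail to reject H0.

H = 2.4207, df = 2, p = 0.298099, fail to reject H0.


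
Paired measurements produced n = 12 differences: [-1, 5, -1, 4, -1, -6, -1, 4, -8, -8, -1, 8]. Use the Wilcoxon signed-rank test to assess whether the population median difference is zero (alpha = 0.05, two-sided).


Step 1: Drop any zero differences (none here) and take |d_i|.
|d| = [1, 5, 1, 4, 1, 6, 1, 4, 8, 8, 1, 8]
Step 2: Midrank |d_i| (ties get averaged ranks).
ranks: |1|->3, |5|->8, |1|->3, |4|->6.5, |1|->3, |6|->9, |1|->3, |4|->6.5, |8|->11, |8|->11, |1|->3, |8|->11
Step 3: Attach original signs; sum ranks with positive sign and with negative sign.
W+ = 8 + 6.5 + 6.5 + 11 = 32
W- = 3 + 3 + 3 + 9 + 3 + 11 + 11 + 3 = 46
(Check: W+ + W- = 78 should equal n(n+1)/2 = 78.)
Step 4: Test statistic W = min(W+, W-) = 32.
Step 5: Ties in |d|, so use the tie-corrected normal approximation.
        E[W] = n(n+1)/4 = 12*13/4 = 39.
        Tie groups: |d|=1 (t=5), |d|=4 (t=2), |d|=8 (t=3); sum(t^3 - t) = 150.
        Var[W] = n(n+1)(2n+1)/24 - sum(t^3-t)/48 = 3900/24 - 150/48 = 159.375.
        z = (W - E[W]) / sqrt(Var[W]) = (32 - 39) / 12.6244 = -0.5545.
        Two-sided p = 2*Phi(z) = 0.579249.
Step 6: alpha = 0.05. fail to reject H0.

W+ = 32, W- = 46, W = min = 32, p = 0.579249, fail to reject H0.
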